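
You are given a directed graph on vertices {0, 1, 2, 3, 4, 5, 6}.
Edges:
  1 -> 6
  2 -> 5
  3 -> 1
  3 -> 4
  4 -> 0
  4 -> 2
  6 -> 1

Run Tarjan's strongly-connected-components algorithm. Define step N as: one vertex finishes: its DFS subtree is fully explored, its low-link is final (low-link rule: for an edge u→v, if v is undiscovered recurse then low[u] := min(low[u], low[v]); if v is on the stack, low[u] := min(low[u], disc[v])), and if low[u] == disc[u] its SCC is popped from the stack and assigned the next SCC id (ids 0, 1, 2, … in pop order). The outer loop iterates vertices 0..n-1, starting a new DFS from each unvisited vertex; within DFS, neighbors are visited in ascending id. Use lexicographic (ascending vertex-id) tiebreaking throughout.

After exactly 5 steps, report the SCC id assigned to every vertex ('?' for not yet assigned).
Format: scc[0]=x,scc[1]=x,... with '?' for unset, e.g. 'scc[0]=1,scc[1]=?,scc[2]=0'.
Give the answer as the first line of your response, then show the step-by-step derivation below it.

scc[0]=0,scc[1]=1,scc[2]=3,scc[3]=?,scc[4]=?,scc[5]=2,scc[6]=1

step 1: low=(low[0]=0,low[1]=?,low[2]=?,low[3]=?,low[4]=?,low[5]=?,low[6]=?); scc=(scc[0]=0,scc[1]=?,scc[2]=?,scc[3]=?,scc[4]=?,scc[5]=?,scc[6]=?)
step 2: low=(low[0]=0,low[1]=1,low[2]=?,low[3]=?,low[4]=?,low[5]=?,low[6]=1); scc=(scc[0]=0,scc[1]=?,scc[2]=?,scc[3]=?,scc[4]=?,scc[5]=?,scc[6]=?)
step 3: low=(low[0]=0,low[1]=1,low[2]=?,low[3]=?,low[4]=?,low[5]=?,low[6]=1); scc=(scc[0]=0,scc[1]=1,scc[2]=?,scc[3]=?,scc[4]=?,scc[5]=?,scc[6]=1)
step 4: low=(low[0]=0,low[1]=1,low[2]=3,low[3]=?,low[4]=?,low[5]=4,low[6]=1); scc=(scc[0]=0,scc[1]=1,scc[2]=?,scc[3]=?,scc[4]=?,scc[5]=2,scc[6]=1)
step 5: low=(low[0]=0,low[1]=1,low[2]=3,low[3]=?,low[4]=?,low[5]=4,low[6]=1); scc=(scc[0]=0,scc[1]=1,scc[2]=3,scc[3]=?,scc[4]=?,scc[5]=2,scc[6]=1)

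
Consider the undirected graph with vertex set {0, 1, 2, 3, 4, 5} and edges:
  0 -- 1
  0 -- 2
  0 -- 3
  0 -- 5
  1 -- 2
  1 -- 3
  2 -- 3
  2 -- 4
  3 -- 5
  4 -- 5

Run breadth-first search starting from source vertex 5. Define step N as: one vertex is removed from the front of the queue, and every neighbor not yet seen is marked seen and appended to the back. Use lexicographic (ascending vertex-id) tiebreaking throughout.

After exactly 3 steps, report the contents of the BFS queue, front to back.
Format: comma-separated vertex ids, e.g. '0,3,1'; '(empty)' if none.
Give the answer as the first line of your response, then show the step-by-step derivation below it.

4,1,2

step 1: dequeue 5; queue=[0,3,4]; order=5
step 2: dequeue 0; queue=[3,4,1,2]; order=5,0
step 3: dequeue 3; queue=[4,1,2]; order=5,0,3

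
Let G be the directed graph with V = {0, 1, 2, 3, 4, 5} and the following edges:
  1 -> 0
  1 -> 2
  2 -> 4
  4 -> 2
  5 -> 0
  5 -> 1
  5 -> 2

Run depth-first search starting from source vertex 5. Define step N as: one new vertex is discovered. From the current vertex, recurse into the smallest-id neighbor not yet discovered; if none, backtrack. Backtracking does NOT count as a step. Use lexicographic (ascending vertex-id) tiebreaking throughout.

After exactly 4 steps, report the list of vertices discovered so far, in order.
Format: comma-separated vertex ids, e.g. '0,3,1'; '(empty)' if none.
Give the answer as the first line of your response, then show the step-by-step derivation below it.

5,0,1,2

step 1: discover 5; path=5; order=5
step 2: discover 0; path=5>0; order=5,0
step 3: discover 1; path=5>1; order=5,0,1
step 4: discover 2; path=5>1>2; order=5,0,1,2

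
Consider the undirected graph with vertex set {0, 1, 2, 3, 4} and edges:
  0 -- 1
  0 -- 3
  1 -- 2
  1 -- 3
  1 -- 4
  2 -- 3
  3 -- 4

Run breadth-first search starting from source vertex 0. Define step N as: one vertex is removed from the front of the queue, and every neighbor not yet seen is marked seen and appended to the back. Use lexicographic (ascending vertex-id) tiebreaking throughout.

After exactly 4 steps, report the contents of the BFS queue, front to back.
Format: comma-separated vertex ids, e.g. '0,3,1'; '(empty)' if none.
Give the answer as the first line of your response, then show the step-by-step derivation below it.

4

step 1: dequeue 0; queue=[1,3]; order=0
step 2: dequeue 1; queue=[3,2,4]; order=0,1
step 3: dequeue 3; queue=[2,4]; order=0,1,3
step 4: dequeue 2; queue=[4]; order=0,1,3,2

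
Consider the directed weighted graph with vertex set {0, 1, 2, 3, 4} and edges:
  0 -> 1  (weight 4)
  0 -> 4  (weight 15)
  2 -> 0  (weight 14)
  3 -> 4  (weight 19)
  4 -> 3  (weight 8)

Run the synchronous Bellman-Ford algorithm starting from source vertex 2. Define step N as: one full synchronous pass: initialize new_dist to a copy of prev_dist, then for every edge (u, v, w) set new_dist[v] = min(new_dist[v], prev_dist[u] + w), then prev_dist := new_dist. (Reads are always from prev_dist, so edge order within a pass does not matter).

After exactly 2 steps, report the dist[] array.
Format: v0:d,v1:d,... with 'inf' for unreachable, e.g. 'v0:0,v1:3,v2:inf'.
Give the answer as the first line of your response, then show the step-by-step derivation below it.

v0:14,v1:18,v2:0,v3:inf,v4:29

step 1: dist = v0:14,v1:inf,v2:0,v3:inf,v4:inf
step 2: dist = v0:14,v1:18,v2:0,v3:inf,v4:29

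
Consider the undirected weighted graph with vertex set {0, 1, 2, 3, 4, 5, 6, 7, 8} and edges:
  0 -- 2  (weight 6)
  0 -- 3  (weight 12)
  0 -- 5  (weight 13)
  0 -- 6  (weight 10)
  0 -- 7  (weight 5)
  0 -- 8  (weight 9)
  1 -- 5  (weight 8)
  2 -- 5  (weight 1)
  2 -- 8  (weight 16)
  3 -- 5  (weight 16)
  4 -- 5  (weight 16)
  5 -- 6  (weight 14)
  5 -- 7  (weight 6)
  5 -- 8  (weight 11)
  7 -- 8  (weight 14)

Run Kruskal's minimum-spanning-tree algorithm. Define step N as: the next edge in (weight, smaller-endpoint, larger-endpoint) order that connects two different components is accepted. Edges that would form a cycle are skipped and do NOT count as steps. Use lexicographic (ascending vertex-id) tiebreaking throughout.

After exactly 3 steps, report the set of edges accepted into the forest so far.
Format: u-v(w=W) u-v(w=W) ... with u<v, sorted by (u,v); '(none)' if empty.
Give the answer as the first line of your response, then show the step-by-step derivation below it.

0-2(w=6) 0-7(w=5) 2-5(w=1)

step 1: add edge 2-5 (w=1); MST = {2-5(w=1)}
step 2: add edge 0-7 (w=5); MST = {0-7(w=5) 2-5(w=1)}
step 3: add edge 0-2 (w=6); MST = {0-2(w=6) 0-7(w=5) 2-5(w=1)}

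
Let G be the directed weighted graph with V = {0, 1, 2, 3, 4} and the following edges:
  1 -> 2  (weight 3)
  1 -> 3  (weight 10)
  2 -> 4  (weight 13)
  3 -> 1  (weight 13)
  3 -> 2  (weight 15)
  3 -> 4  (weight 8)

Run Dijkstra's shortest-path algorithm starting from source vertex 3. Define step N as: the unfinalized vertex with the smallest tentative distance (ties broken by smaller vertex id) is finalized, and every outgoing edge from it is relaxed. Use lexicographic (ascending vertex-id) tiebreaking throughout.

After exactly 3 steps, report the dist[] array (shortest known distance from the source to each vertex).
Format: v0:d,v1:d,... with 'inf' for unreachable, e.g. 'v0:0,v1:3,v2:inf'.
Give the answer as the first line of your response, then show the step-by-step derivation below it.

v0:inf,v1:13,v2:15,v3:0,v4:8

step 1: dist = v0:inf,v1:13,v2:15,v3:0,v4:8
step 2: dist = v0:inf,v1:13,v2:15,v3:0,v4:8
step 3: dist = v0:inf,v1:13,v2:15,v3:0,v4:8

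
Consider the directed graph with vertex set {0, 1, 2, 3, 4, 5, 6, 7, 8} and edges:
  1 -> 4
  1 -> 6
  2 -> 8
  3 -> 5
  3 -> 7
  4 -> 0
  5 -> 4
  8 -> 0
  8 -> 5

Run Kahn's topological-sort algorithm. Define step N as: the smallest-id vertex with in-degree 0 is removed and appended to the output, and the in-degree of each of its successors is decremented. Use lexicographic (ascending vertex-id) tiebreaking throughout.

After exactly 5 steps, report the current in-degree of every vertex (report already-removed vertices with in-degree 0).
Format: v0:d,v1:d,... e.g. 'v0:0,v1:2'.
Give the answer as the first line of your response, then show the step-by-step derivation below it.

v0:2,v1:0,v2:0,v3:0,v4:1,v5:1,v6:0,v7:0,v8:0

step 1: output 1; order=[1]; indeg=(2,0,0,0,1,2,0,1,1)
step 2: output 2; order=[1,2]; indeg=(2,0,0,0,1,2,0,1,0)
step 3: output 3; order=[1,2,3]; indeg=(2,0,0,0,1,1,0,0,0)
step 4: output 6; order=[1,2,3,6]; indeg=(2,0,0,0,1,1,0,0,0)
step 5: output 7; order=[1,2,3,6,7]; indeg=(2,0,0,0,1,1,0,0,0)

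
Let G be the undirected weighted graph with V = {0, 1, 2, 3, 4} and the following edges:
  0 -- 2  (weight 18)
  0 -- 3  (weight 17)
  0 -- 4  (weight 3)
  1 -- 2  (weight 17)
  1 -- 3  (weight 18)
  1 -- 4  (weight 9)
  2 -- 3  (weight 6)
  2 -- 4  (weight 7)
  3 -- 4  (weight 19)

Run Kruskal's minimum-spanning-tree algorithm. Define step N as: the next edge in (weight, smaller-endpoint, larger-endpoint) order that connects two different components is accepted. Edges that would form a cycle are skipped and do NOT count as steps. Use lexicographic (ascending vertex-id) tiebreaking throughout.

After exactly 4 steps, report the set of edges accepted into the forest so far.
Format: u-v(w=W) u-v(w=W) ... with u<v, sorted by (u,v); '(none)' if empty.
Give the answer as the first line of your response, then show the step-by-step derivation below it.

0-4(w=3) 1-4(w=9) 2-3(w=6) 2-4(w=7)

step 1: add edge 0-4 (w=3); MST = {0-4(w=3)}
step 2: add edge 2-3 (w=6); MST = {0-4(w=3) 2-3(w=6)}
step 3: add edge 2-4 (w=7); MST = {0-4(w=3) 2-3(w=6) 2-4(w=7)}
step 4: add edge 1-4 (w=9); MST = {0-4(w=3) 1-4(w=9) 2-3(w=6) 2-4(w=7)}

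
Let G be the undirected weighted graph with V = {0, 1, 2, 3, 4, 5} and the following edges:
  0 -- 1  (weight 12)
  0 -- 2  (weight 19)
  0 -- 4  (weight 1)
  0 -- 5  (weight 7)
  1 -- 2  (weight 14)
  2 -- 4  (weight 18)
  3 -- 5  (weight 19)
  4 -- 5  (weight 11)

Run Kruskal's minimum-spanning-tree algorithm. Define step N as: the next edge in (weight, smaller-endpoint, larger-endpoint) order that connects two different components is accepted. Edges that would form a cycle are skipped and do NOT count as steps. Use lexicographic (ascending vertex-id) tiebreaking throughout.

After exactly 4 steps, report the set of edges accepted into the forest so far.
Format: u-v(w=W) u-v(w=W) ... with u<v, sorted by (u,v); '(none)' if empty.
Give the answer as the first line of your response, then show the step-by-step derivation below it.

0-1(w=12) 0-4(w=1) 0-5(w=7) 1-2(w=14)

step 1: add edge 0-4 (w=1); MST = {0-4(w=1)}
step 2: add edge 0-5 (w=7); MST = {0-4(w=1) 0-5(w=7)}
step 3: add edge 0-1 (w=12); MST = {0-1(w=12) 0-4(w=1) 0-5(w=7)}
step 4: add edge 1-2 (w=14); MST = {0-1(w=12) 0-4(w=1) 0-5(w=7) 1-2(w=14)}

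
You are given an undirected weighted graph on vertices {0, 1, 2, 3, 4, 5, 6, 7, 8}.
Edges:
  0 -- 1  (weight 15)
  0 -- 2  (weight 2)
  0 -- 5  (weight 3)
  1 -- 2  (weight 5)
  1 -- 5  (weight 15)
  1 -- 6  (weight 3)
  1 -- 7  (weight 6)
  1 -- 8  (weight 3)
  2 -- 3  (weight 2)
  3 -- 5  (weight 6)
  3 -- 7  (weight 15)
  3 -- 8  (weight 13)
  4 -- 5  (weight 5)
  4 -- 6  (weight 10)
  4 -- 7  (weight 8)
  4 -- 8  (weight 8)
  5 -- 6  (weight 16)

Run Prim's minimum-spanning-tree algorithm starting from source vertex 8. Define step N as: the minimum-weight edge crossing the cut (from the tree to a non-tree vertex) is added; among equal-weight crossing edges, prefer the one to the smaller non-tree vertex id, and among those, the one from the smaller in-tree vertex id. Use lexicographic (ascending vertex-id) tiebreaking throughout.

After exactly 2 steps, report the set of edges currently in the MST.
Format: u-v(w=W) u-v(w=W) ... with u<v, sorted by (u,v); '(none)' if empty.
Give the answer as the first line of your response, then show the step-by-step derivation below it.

1-6(w=3) 1-8(w=3)

step 1: add edge 1-8 (w=3); MST = {1-8(w=3)}
step 2: add edge 1-6 (w=3); MST = {1-6(w=3) 1-8(w=3)}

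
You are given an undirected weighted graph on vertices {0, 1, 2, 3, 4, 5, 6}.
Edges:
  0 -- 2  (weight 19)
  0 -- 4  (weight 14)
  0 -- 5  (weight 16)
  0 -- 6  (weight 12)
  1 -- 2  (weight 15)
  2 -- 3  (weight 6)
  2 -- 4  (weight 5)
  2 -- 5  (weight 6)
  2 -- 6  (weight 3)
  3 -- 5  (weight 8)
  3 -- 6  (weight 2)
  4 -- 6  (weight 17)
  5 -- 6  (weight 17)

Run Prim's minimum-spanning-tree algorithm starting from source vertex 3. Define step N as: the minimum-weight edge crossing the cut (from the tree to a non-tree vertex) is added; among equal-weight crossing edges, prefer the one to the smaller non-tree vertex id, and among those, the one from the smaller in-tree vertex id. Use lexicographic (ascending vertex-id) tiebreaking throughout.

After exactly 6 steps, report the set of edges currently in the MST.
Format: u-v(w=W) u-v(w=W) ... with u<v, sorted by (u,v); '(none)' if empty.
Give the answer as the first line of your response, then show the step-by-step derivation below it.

0-6(w=12) 1-2(w=15) 2-4(w=5) 2-5(w=6) 2-6(w=3) 3-6(w=2)

step 1: add edge 3-6 (w=2); MST = {3-6(w=2)}
step 2: add edge 2-6 (w=3); MST = {2-6(w=3) 3-6(w=2)}
step 3: add edge 2-4 (w=5); MST = {2-4(w=5) 2-6(w=3) 3-6(w=2)}
step 4: add edge 2-5 (w=6); MST = {2-4(w=5) 2-5(w=6) 2-6(w=3) 3-6(w=2)}
step 5: add edge 0-6 (w=12); MST = {0-6(w=12) 2-4(w=5) 2-5(w=6) 2-6(w=3) 3-6(w=2)}
step 6: add edge 1-2 (w=15); MST = {0-6(w=12) 1-2(w=15) 2-4(w=5) 2-5(w=6) 2-6(w=3) 3-6(w=2)}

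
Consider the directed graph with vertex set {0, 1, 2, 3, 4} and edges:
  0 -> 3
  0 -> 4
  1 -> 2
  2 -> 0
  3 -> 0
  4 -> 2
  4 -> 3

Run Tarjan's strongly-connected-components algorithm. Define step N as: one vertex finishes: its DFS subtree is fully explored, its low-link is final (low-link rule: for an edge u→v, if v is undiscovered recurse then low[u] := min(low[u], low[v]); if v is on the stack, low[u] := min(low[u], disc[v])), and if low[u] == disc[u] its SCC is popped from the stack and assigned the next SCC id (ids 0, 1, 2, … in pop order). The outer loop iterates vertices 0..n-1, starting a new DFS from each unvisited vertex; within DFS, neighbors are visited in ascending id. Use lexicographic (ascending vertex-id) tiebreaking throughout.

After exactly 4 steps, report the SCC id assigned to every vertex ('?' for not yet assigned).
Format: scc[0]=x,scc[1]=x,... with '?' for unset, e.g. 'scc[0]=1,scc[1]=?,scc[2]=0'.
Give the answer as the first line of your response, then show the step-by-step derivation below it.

scc[0]=0,scc[1]=?,scc[2]=0,scc[3]=0,scc[4]=0

step 1: low=(low[0]=0,low[1]=?,low[2]=?,low[3]=0,low[4]=?); scc=(scc[0]=?,scc[1]=?,scc[2]=?,scc[3]=?,scc[4]=?)
step 2: low=(low[0]=0,low[1]=?,low[2]=0,low[3]=0,low[4]=2); scc=(scc[0]=?,scc[1]=?,scc[2]=?,scc[3]=?,scc[4]=?)
step 3: low=(low[0]=0,low[1]=?,low[2]=0,low[3]=0,low[4]=0); scc=(scc[0]=?,scc[1]=?,scc[2]=?,scc[3]=?,scc[4]=?)
step 4: low=(low[0]=0,low[1]=?,low[2]=0,low[3]=0,low[4]=0); scc=(scc[0]=0,scc[1]=?,scc[2]=0,scc[3]=0,scc[4]=0)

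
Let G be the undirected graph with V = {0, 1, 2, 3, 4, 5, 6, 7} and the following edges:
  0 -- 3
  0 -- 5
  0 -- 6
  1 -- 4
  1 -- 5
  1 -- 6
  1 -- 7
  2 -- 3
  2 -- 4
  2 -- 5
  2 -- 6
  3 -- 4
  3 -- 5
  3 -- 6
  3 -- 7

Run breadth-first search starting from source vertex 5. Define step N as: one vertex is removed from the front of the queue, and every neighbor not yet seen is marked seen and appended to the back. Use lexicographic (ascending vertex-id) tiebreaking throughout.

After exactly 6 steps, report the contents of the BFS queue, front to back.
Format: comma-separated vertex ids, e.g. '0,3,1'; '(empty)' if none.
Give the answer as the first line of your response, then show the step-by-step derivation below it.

4,7

step 1: dequeue 5; queue=[0,1,2,3]; order=5
step 2: dequeue 0; queue=[1,2,3,6]; order=5,0
step 3: dequeue 1; queue=[2,3,6,4,7]; order=5,0,1
step 4: dequeue 2; queue=[3,6,4,7]; order=5,0,1,2
step 5: dequeue 3; queue=[6,4,7]; order=5,0,1,2,3
step 6: dequeue 6; queue=[4,7]; order=5,0,1,2,3,6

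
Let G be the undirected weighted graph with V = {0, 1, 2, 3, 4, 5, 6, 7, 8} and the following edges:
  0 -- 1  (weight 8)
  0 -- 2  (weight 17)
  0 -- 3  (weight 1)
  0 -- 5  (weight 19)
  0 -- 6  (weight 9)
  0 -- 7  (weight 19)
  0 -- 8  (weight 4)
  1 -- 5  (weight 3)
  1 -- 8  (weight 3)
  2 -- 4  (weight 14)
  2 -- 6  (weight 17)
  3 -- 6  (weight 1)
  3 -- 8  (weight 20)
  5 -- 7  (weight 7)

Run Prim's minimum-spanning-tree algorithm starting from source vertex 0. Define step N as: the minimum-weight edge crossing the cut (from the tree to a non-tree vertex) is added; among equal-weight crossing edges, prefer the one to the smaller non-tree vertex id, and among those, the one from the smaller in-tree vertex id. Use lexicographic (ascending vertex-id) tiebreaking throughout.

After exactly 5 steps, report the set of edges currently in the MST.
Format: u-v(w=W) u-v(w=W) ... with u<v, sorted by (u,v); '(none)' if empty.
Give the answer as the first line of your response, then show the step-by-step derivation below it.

0-3(w=1) 0-8(w=4) 1-5(w=3) 1-8(w=3) 3-6(w=1)

step 1: add edge 0-3 (w=1); MST = {0-3(w=1)}
step 2: add edge 3-6 (w=1); MST = {0-3(w=1) 3-6(w=1)}
step 3: add edge 0-8 (w=4); MST = {0-3(w=1) 0-8(w=4) 3-6(w=1)}
step 4: add edge 1-8 (w=3); MST = {0-3(w=1) 0-8(w=4) 1-8(w=3) 3-6(w=1)}
step 5: add edge 1-5 (w=3); MST = {0-3(w=1) 0-8(w=4) 1-5(w=3) 1-8(w=3) 3-6(w=1)}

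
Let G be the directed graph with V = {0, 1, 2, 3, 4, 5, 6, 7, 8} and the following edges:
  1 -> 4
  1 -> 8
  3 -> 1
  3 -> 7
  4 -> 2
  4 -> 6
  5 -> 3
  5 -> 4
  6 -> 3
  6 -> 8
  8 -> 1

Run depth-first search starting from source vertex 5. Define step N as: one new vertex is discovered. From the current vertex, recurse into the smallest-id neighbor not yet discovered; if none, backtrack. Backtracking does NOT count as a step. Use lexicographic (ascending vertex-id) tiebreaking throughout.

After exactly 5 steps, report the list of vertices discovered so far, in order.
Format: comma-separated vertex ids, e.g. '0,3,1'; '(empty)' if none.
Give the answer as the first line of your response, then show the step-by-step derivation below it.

5,3,1,4,2

step 1: discover 5; path=5; order=5
step 2: discover 3; path=5>3; order=5,3
step 3: discover 1; path=5>3>1; order=5,3,1
step 4: discover 4; path=5>3>1>4; order=5,3,1,4
step 5: discover 2; path=5>3>1>4>2; order=5,3,1,4,2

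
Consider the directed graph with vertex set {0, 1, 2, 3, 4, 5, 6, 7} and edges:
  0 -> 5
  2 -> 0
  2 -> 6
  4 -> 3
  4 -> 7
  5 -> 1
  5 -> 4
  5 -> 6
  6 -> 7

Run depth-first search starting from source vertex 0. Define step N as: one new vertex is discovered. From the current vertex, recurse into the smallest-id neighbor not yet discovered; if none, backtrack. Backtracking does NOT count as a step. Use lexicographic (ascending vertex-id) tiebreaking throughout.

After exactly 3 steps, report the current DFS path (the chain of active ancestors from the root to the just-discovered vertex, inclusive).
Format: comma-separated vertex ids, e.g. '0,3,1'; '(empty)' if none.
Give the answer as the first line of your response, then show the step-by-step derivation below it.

0,5,1

step 1: discover 0; path=0; order=0
step 2: discover 5; path=0>5; order=0,5
step 3: discover 1; path=0>5>1; order=0,5,1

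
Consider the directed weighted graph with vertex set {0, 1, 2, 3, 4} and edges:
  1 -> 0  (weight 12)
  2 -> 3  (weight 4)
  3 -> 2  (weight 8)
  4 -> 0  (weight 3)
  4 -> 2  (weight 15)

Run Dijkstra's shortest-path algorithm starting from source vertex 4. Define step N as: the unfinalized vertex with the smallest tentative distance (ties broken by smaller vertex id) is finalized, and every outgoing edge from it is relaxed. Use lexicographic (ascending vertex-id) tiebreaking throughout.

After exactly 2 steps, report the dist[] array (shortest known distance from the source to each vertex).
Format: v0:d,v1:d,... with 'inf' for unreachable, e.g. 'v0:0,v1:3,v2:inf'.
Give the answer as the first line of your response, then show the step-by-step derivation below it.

v0:3,v1:inf,v2:15,v3:inf,v4:0

step 1: dist = v0:3,v1:inf,v2:15,v3:inf,v4:0
step 2: dist = v0:3,v1:inf,v2:15,v3:inf,v4:0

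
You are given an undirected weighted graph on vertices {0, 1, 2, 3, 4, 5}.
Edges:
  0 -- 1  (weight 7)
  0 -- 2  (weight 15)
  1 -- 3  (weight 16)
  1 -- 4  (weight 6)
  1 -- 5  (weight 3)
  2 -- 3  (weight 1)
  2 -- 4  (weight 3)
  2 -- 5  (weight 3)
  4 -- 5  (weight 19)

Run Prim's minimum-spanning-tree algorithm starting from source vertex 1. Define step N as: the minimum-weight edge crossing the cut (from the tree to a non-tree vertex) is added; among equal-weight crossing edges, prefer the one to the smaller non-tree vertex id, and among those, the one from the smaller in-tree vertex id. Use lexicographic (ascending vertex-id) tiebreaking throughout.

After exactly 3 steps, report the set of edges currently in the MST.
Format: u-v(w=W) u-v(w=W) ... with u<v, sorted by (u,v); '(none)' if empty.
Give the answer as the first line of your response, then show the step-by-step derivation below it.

1-5(w=3) 2-3(w=1) 2-5(w=3)

step 1: add edge 1-5 (w=3); MST = {1-5(w=3)}
step 2: add edge 2-5 (w=3); MST = {1-5(w=3) 2-5(w=3)}
step 3: add edge 2-3 (w=1); MST = {1-5(w=3) 2-3(w=1) 2-5(w=3)}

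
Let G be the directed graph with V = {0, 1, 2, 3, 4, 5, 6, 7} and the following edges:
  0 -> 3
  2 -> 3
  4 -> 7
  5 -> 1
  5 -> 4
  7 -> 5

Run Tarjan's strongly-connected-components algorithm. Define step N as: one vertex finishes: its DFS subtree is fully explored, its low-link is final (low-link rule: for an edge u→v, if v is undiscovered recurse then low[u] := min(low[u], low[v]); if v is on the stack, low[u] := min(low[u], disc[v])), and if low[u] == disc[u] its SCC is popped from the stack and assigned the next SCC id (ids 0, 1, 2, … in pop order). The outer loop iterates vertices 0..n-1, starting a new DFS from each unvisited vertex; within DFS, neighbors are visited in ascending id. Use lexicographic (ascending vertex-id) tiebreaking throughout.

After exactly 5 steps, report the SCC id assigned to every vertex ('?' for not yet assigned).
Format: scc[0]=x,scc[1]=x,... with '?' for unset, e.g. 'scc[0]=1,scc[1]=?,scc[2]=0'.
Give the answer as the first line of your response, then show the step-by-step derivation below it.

scc[0]=1,scc[1]=2,scc[2]=3,scc[3]=0,scc[4]=?,scc[5]=?,scc[6]=?,scc[7]=?

step 1: low=(low[0]=0,low[1]=?,low[2]=?,low[3]=1,low[4]=?,low[5]=?,low[6]=?,low[7]=?); scc=(scc[0]=?,scc[1]=?,scc[2]=?,scc[3]=0,scc[4]=?,scc[5]=?,scc[6]=?,scc[7]=?)
step 2: low=(low[0]=0,low[1]=?,low[2]=?,low[3]=1,low[4]=?,low[5]=?,low[6]=?,low[7]=?); scc=(scc[0]=1,scc[1]=?,scc[2]=?,scc[3]=0,scc[4]=?,scc[5]=?,scc[6]=?,scc[7]=?)
step 3: low=(low[0]=0,low[1]=2,low[2]=?,low[3]=1,low[4]=?,low[5]=?,low[6]=?,low[7]=?); scc=(scc[0]=1,scc[1]=2,scc[2]=?,scc[3]=0,scc[4]=?,scc[5]=?,scc[6]=?,scc[7]=?)
step 4: low=(low[0]=0,low[1]=2,low[2]=3,low[3]=1,low[4]=?,low[5]=?,low[6]=?,low[7]=?); scc=(scc[0]=1,scc[1]=2,scc[2]=3,scc[3]=0,scc[4]=?,scc[5]=?,scc[6]=?,scc[7]=?)
step 5: low=(low[0]=0,low[1]=2,low[2]=3,low[3]=1,low[4]=4,low[5]=4,low[6]=?,low[7]=5); scc=(scc[0]=1,scc[1]=2,scc[2]=3,scc[3]=0,scc[4]=?,scc[5]=?,scc[6]=?,scc[7]=?)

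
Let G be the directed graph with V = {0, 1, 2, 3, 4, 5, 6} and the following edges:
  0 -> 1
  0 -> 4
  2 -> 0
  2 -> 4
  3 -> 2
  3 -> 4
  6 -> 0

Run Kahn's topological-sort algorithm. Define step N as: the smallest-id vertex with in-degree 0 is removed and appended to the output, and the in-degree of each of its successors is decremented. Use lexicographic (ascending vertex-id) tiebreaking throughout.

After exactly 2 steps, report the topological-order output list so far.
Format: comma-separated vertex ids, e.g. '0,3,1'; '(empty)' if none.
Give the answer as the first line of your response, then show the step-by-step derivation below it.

3,2

step 1: output 3; order=[3]; indeg=(2,1,0,0,2,0,0)
step 2: output 2; order=[3,2]; indeg=(1,1,0,0,1,0,0)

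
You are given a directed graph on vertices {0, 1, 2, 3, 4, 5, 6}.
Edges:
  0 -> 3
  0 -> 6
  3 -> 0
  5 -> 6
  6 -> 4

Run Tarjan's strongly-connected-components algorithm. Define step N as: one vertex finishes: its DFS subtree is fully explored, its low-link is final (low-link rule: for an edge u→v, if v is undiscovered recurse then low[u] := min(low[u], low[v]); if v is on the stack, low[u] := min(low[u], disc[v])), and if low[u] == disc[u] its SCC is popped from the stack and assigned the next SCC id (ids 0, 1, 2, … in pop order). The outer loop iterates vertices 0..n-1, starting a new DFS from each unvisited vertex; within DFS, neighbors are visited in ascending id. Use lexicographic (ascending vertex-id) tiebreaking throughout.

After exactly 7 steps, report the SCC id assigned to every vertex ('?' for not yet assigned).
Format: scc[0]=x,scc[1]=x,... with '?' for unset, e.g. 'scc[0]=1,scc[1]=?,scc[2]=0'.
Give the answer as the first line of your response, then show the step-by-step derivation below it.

scc[0]=2,scc[1]=3,scc[2]=4,scc[3]=2,scc[4]=0,scc[5]=5,scc[6]=1

step 1: low=(low[0]=0,low[1]=?,low[2]=?,low[3]=0,low[4]=?,low[5]=?,low[6]=?); scc=(scc[0]=?,scc[1]=?,scc[2]=?,scc[3]=?,scc[4]=?,scc[5]=?,scc[6]=?)
step 2: low=(low[0]=0,low[1]=?,low[2]=?,low[3]=0,low[4]=3,low[5]=?,low[6]=2); scc=(scc[0]=?,scc[1]=?,scc[2]=?,scc[3]=?,scc[4]=0,scc[5]=?,scc[6]=?)
step 3: low=(low[0]=0,low[1]=?,low[2]=?,low[3]=0,low[4]=3,low[5]=?,low[6]=2); scc=(scc[0]=?,scc[1]=?,scc[2]=?,scc[3]=?,scc[4]=0,scc[5]=?,scc[6]=1)
step 4: low=(low[0]=0,low[1]=?,low[2]=?,low[3]=0,low[4]=3,low[5]=?,low[6]=2); scc=(scc[0]=2,scc[1]=?,scc[2]=?,scc[3]=2,scc[4]=0,scc[5]=?,scc[6]=1)
step 5: low=(low[0]=0,low[1]=4,low[2]=?,low[3]=0,low[4]=3,low[5]=?,low[6]=2); scc=(scc[0]=2,scc[1]=3,scc[2]=?,scc[3]=2,scc[4]=0,scc[5]=?,scc[6]=1)
step 6: low=(low[0]=0,low[1]=4,low[2]=5,low[3]=0,low[4]=3,low[5]=?,low[6]=2); scc=(scc[0]=2,scc[1]=3,scc[2]=4,scc[3]=2,scc[4]=0,scc[5]=?,scc[6]=1)
step 7: low=(low[0]=0,low[1]=4,low[2]=5,low[3]=0,low[4]=3,low[5]=6,low[6]=2); scc=(scc[0]=2,scc[1]=3,scc[2]=4,scc[3]=2,scc[4]=0,scc[5]=5,scc[6]=1)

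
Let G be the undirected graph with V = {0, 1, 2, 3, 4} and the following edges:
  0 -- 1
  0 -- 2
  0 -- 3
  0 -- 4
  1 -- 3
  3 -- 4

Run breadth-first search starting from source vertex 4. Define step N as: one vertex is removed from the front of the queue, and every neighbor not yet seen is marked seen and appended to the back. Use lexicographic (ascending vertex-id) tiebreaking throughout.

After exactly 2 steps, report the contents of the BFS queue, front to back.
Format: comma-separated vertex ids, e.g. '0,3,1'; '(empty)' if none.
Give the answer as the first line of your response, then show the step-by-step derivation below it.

3,1,2

step 1: dequeue 4; queue=[0,3]; order=4
step 2: dequeue 0; queue=[3,1,2]; order=4,0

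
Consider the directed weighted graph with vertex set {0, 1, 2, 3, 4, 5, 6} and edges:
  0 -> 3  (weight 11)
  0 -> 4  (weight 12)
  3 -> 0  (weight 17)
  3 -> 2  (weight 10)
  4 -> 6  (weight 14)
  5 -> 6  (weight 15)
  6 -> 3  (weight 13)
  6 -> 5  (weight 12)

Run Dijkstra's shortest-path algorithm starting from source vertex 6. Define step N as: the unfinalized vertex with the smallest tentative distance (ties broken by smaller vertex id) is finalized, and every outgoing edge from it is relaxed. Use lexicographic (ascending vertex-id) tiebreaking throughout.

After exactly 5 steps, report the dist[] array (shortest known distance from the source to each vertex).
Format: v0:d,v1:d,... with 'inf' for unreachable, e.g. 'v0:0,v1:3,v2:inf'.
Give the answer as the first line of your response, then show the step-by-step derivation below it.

v0:30,v1:inf,v2:23,v3:13,v4:42,v5:12,v6:0

step 1: dist = v0:inf,v1:inf,v2:inf,v3:13,v4:inf,v5:12,v6:0
step 2: dist = v0:inf,v1:inf,v2:inf,v3:13,v4:inf,v5:12,v6:0
step 3: dist = v0:30,v1:inf,v2:23,v3:13,v4:inf,v5:12,v6:0
step 4: dist = v0:30,v1:inf,v2:23,v3:13,v4:inf,v5:12,v6:0
step 5: dist = v0:30,v1:inf,v2:23,v3:13,v4:42,v5:12,v6:0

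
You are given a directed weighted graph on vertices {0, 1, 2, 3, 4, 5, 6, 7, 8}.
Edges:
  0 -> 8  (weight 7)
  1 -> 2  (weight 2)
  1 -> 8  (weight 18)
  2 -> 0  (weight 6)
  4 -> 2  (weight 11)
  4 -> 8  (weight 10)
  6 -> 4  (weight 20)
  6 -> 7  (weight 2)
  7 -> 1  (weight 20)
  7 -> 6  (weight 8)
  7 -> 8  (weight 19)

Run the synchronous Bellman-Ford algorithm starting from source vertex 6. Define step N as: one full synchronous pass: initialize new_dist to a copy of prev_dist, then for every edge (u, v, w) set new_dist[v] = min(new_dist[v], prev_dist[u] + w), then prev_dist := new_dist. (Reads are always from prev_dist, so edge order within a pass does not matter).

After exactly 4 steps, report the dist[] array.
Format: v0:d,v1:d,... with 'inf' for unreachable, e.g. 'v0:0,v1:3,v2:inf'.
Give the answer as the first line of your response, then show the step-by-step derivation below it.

v0:30,v1:22,v2:24,v3:inf,v4:20,v5:inf,v6:0,v7:2,v8:21

step 1: dist = v0:inf,v1:inf,v2:inf,v3:inf,v4:20,v5:inf,v6:0,v7:2,v8:inf
step 2: dist = v0:inf,v1:22,v2:31,v3:inf,v4:20,v5:inf,v6:0,v7:2,v8:21
step 3: dist = v0:37,v1:22,v2:24,v3:inf,v4:20,v5:inf,v6:0,v7:2,v8:21
step 4: dist = v0:30,v1:22,v2:24,v3:inf,v4:20,v5:inf,v6:0,v7:2,v8:21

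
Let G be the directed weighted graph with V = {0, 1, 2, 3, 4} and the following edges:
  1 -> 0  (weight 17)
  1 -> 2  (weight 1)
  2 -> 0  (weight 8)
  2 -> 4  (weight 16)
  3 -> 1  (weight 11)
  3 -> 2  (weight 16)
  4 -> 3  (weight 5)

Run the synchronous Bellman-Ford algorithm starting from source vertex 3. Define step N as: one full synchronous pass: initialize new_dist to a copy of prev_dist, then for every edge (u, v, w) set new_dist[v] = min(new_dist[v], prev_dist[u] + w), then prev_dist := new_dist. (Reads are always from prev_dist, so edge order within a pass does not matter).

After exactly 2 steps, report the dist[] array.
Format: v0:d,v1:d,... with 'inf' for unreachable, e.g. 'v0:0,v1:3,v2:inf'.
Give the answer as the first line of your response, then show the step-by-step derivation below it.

v0:24,v1:11,v2:12,v3:0,v4:32

step 1: dist = v0:inf,v1:11,v2:16,v3:0,v4:inf
step 2: dist = v0:24,v1:11,v2:12,v3:0,v4:32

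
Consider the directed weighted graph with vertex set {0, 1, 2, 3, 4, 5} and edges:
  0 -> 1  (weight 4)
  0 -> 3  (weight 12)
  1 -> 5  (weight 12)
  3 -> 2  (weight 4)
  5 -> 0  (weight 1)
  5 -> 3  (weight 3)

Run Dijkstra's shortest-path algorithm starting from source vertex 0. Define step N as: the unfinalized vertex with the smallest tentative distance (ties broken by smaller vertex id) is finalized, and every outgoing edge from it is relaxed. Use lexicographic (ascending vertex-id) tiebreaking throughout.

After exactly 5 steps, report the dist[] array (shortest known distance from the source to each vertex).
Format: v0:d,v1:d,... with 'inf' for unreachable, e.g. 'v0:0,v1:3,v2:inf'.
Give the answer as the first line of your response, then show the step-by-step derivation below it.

v0:0,v1:4,v2:16,v3:12,v4:inf,v5:16

step 1: dist = v0:0,v1:4,v2:inf,v3:12,v4:inf,v5:inf
step 2: dist = v0:0,v1:4,v2:inf,v3:12,v4:inf,v5:16
step 3: dist = v0:0,v1:4,v2:16,v3:12,v4:inf,v5:16
step 4: dist = v0:0,v1:4,v2:16,v3:12,v4:inf,v5:16
step 5: dist = v0:0,v1:4,v2:16,v3:12,v4:inf,v5:16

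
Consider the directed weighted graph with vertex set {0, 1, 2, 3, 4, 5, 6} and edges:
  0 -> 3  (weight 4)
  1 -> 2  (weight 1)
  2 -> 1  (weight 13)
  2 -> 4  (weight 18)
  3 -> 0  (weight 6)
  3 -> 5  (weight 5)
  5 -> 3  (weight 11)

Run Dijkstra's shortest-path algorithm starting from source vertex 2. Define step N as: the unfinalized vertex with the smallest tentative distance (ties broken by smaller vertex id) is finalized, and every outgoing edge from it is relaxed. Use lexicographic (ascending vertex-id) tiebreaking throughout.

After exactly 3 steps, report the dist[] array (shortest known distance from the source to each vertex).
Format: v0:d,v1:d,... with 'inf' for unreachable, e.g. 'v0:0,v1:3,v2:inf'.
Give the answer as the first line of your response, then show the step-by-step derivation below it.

v0:inf,v1:13,v2:0,v3:inf,v4:18,v5:inf,v6:inf

step 1: dist = v0:inf,v1:13,v2:0,v3:inf,v4:18,v5:inf,v6:inf
step 2: dist = v0:inf,v1:13,v2:0,v3:inf,v4:18,v5:inf,v6:inf
step 3: dist = v0:inf,v1:13,v2:0,v3:inf,v4:18,v5:inf,v6:inf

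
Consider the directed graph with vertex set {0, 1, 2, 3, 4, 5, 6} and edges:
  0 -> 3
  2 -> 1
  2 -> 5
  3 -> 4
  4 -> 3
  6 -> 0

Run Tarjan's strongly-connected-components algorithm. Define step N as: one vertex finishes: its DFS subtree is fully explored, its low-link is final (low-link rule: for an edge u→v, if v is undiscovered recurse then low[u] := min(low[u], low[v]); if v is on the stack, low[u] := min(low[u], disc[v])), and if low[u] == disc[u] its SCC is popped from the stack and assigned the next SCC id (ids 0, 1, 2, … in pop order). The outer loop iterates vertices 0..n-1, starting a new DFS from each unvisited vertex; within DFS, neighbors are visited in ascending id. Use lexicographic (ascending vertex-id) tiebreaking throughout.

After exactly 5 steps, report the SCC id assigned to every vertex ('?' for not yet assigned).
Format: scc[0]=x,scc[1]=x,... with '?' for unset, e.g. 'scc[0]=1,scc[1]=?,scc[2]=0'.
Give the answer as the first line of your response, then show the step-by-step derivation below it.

scc[0]=1,scc[1]=2,scc[2]=?,scc[3]=0,scc[4]=0,scc[5]=3,scc[6]=?

step 1: low=(low[0]=0,low[1]=?,low[2]=?,low[3]=1,low[4]=1,low[5]=?,low[6]=?); scc=(scc[0]=?,scc[1]=?,scc[2]=?,scc[3]=?,scc[4]=?,scc[5]=?,scc[6]=?)
step 2: low=(low[0]=0,low[1]=?,low[2]=?,low[3]=1,low[4]=1,low[5]=?,low[6]=?); scc=(scc[0]=?,scc[1]=?,scc[2]=?,scc[3]=0,scc[4]=0,scc[5]=?,scc[6]=?)
step 3: low=(low[0]=0,low[1]=?,low[2]=?,low[3]=1,low[4]=1,low[5]=?,low[6]=?); scc=(scc[0]=1,scc[1]=?,scc[2]=?,scc[3]=0,scc[4]=0,scc[5]=?,scc[6]=?)
step 4: low=(low[0]=0,low[1]=3,low[2]=?,low[3]=1,low[4]=1,low[5]=?,low[6]=?); scc=(scc[0]=1,scc[1]=2,scc[2]=?,scc[3]=0,scc[4]=0,scc[5]=?,scc[6]=?)
step 5: low=(low[0]=0,low[1]=3,low[2]=4,low[3]=1,low[4]=1,low[5]=5,low[6]=?); scc=(scc[0]=1,scc[1]=2,scc[2]=?,scc[3]=0,scc[4]=0,scc[5]=3,scc[6]=?)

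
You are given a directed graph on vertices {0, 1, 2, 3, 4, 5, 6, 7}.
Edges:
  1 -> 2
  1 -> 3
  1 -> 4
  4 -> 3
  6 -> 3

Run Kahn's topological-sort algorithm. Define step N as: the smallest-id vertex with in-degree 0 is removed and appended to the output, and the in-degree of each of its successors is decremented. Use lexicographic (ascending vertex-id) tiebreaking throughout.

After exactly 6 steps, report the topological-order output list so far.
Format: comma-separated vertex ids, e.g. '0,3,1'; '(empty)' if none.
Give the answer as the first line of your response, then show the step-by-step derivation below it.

0,1,2,4,5,6

step 1: output 0; order=[0]; indeg=(0,0,1,3,1,0,0,0)
step 2: output 1; order=[0,1]; indeg=(0,0,0,2,0,0,0,0)
step 3: output 2; order=[0,1,2]; indeg=(0,0,0,2,0,0,0,0)
step 4: output 4; order=[0,1,2,4]; indeg=(0,0,0,1,0,0,0,0)
step 5: output 5; order=[0,1,2,4,5]; indeg=(0,0,0,1,0,0,0,0)
step 6: output 6; order=[0,1,2,4,5,6]; indeg=(0,0,0,0,0,0,0,0)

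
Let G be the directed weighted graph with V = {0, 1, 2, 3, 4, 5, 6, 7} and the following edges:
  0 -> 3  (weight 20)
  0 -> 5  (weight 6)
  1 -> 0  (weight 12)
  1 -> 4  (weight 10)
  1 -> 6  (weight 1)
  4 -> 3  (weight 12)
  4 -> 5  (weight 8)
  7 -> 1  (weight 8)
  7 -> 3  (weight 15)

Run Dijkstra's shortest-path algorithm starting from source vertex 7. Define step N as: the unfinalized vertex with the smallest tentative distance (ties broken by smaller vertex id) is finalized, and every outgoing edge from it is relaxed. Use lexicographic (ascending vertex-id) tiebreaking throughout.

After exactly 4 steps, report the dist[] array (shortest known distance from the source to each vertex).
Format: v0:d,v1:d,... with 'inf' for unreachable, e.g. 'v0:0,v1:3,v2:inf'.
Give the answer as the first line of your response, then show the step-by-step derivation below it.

v0:20,v1:8,v2:inf,v3:15,v4:18,v5:inf,v6:9,v7:0

step 1: dist = v0:inf,v1:8,v2:inf,v3:15,v4:inf,v5:inf,v6:inf,v7:0
step 2: dist = v0:20,v1:8,v2:inf,v3:15,v4:18,v5:inf,v6:9,v7:0
step 3: dist = v0:20,v1:8,v2:inf,v3:15,v4:18,v5:inf,v6:9,v7:0
step 4: dist = v0:20,v1:8,v2:inf,v3:15,v4:18,v5:inf,v6:9,v7:0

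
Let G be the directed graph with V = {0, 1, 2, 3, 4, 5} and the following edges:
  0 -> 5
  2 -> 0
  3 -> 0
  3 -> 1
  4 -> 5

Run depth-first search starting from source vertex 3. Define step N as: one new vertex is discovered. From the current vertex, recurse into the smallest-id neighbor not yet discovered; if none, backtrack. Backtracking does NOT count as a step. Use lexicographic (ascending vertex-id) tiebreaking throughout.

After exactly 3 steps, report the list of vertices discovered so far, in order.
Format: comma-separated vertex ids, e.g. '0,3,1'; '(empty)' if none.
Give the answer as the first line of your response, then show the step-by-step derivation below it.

3,0,5

step 1: discover 3; path=3; order=3
step 2: discover 0; path=3>0; order=3,0
step 3: discover 5; path=3>0>5; order=3,0,5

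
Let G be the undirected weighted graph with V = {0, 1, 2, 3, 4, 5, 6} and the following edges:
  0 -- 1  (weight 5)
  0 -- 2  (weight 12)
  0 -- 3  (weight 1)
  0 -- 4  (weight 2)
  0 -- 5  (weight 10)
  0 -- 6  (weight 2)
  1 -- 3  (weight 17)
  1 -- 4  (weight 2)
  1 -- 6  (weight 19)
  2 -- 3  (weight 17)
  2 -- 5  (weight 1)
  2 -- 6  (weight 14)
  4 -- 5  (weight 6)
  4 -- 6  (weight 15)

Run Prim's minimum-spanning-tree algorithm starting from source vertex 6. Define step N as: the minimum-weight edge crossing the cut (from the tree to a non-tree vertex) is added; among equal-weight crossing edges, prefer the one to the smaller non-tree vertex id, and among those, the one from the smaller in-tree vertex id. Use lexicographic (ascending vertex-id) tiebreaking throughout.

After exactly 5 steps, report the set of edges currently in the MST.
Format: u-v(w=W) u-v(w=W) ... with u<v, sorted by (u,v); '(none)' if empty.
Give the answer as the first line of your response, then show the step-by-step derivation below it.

0-3(w=1) 0-4(w=2) 0-6(w=2) 1-4(w=2) 4-5(w=6)

step 1: add edge 0-6 (w=2); MST = {0-6(w=2)}
step 2: add edge 0-3 (w=1); MST = {0-3(w=1) 0-6(w=2)}
step 3: add edge 0-4 (w=2); MST = {0-3(w=1) 0-4(w=2) 0-6(w=2)}
step 4: add edge 1-4 (w=2); MST = {0-3(w=1) 0-4(w=2) 0-6(w=2) 1-4(w=2)}
step 5: add edge 4-5 (w=6); MST = {0-3(w=1) 0-4(w=2) 0-6(w=2) 1-4(w=2) 4-5(w=6)}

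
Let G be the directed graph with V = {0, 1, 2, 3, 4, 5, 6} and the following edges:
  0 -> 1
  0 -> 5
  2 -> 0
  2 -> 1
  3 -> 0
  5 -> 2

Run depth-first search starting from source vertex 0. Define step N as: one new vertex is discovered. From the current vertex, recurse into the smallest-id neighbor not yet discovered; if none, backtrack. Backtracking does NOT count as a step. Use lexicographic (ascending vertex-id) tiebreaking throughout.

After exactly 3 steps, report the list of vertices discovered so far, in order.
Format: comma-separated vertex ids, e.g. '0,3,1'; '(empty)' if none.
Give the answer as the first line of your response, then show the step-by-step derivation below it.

0,1,5

step 1: discover 0; path=0; order=0
step 2: discover 1; path=0>1; order=0,1
step 3: discover 5; path=0>5; order=0,1,5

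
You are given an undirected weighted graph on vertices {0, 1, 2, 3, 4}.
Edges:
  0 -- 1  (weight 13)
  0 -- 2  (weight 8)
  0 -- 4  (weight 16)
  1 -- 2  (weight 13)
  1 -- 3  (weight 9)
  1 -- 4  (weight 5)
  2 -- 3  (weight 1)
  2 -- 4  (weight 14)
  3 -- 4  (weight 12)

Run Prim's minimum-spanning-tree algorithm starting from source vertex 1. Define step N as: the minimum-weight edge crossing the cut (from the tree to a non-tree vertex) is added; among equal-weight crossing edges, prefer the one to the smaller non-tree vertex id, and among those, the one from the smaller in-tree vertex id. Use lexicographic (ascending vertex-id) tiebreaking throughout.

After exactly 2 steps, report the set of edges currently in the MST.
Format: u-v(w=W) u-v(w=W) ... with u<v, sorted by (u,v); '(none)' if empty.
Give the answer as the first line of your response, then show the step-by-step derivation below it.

1-3(w=9) 1-4(w=5)

step 1: add edge 1-4 (w=5); MST = {1-4(w=5)}
step 2: add edge 1-3 (w=9); MST = {1-3(w=9) 1-4(w=5)}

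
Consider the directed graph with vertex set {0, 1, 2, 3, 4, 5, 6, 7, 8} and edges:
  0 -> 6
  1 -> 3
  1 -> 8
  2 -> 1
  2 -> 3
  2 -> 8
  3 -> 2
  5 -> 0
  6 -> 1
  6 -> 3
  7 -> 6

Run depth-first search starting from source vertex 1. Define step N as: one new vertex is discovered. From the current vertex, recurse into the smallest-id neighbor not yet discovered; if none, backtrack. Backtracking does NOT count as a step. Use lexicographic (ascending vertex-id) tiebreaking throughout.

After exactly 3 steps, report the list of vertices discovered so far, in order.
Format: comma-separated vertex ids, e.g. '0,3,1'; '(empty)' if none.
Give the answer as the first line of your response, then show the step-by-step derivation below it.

1,3,2

step 1: discover 1; path=1; order=1
step 2: discover 3; path=1>3; order=1,3
step 3: discover 2; path=1>3>2; order=1,3,2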